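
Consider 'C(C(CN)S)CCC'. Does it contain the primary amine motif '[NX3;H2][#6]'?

Yes

The pattern [NX3;H2][#6] describes a trivalent nitrogen with two H attached to carbon — a primary amine.
The molecule carries a primary amino group (-NH2), whose atoms satisfy every constraint of the query, so the pattern matches.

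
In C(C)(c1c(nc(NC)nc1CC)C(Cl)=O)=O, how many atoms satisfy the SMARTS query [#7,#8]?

5

Check the 16 heavy atoms by environment: 2× n (aromatic) → match; 4× c (aromatic) → no; 6× C → no; 2× O → match; 1× N → match; 1× Cl → no.
Summing the matching environments: 2 + 2 + 1 = 5 matching atoms.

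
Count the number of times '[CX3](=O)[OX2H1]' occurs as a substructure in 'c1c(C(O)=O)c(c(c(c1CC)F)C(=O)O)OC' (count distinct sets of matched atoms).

2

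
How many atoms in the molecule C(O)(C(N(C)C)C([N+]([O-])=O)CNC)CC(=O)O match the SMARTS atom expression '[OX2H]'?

The query [OX2H] means: aliphatic oxygen with two connections, one of which is H — an -OH oxygen.
Check the 17 heavy atoms by environment: 2× C (H2, X4) → no; 3× C (H1, X4) → no; 1× N (H0, X3) → no; 3× C (H3, X4) → no; 1× C (H0, X3) → no; 2× O (H0, X1) → no; 2× O (H1, X2) → match; 1× N (charge +1, H0, X3) → no; 1× O (charge -1, H0, X1) → no; 1× N (H1, X3) → no.
That gives 2 matching atoms.

2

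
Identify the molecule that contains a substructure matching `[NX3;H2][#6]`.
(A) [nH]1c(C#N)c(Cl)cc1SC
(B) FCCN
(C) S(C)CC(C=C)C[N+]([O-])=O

[NX3;H2][#6] describes a trivalent nitrogen with two H attached to carbon (a primary amine).
(A) has a nitrile (-C#N) but the nitrogen is NX1 (triple-bonded), not NX3 with two H.
(B) contains a primary amino group (-NH2), which satisfies every atom and bond constraint.
(C) has a nitro group (-[N+](=O)[O-]) but the nitrogen is [N+] with no H, not NX3H2.
So the answer is (B).

B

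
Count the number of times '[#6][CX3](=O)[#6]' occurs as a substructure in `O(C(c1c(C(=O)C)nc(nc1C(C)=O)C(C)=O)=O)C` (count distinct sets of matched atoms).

3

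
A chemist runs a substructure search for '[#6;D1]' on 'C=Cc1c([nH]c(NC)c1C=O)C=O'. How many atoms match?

2

Check the 13 heavy atoms by environment: 1× n (aromatic, D2) → no; 4× c (aromatic, D3) → no; 3× C (D2) → no; 2× C (D1) → match; 1× N (D2) → no; 2× O (D1) → no.
That gives 2 matching atoms.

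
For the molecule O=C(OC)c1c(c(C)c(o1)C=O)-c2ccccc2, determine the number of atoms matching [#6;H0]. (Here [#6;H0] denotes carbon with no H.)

6

Check the 18 heavy atoms by environment: 1× o (aromatic, H0) → no; 5× c (aromatic, H0) → match; 1× C (H1) → no; 3× O (H0) → no; 5× c (aromatic, H1) → no; 2× C (H3) → no; 1× C (H0) → match.
Summing the matching environments: 5 + 1 = 6 matching atoms.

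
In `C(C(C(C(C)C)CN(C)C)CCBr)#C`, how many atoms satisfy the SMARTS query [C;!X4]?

2

Check the 14 heavy atoms by environment: 10× C (X4) → no; 1× Br (X1) → no; 2× C (X2) → match; 1× N (X3) → no.
That gives 2 matching atoms.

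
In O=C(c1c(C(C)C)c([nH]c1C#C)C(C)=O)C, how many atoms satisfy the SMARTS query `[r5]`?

Check the 16 heavy atoms by environment: 1× n (aromatic, in 5-ring) → match; 4× c (aromatic, in 5-ring) → match; 9× C (acyclic) → no; 2× O (acyclic) → no.
Summing the matching environments: 1 + 4 = 5 matching atoms.

5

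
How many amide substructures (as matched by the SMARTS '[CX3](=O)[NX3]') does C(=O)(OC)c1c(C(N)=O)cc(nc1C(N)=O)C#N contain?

[CX3](=O)[NX3] is the SMARTS for an amide: a carbonyl carbon bonded to a trivalent nitrogen.
The molecule carries 2 separate instances of a primary amide (-C(=O)NH2) meeting every constraint; each maps to a distinct set of atoms, giving 2 matches.

2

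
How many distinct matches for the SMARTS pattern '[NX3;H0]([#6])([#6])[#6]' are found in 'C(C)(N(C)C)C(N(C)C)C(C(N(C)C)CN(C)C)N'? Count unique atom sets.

4

[NX3;H0]([#6])([#6])[#6] is the SMARTS for a tertiary amine: a trivalent nitrogen with no H, bonded to three carbons.
The molecule carries 4 separate instances of a dimethylamino group (-N(CH3)2) meeting every constraint; each maps to a distinct set of atoms, giving 4 matches.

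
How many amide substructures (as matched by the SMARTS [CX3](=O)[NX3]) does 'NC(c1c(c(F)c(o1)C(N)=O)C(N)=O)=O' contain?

[CX3](=O)[NX3] is the SMARTS for an amide: a carbonyl carbon bonded to a trivalent nitrogen.
The molecule carries 3 separate instances of a primary amide (-C(=O)NH2) meeting every constraint; each maps to a distinct set of atoms, giving 3 matches.

3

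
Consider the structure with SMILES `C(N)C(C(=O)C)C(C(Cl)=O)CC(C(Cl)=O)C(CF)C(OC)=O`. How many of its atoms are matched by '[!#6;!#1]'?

Check the 22 heavy atoms by environment: 13× C → no; 5× O → match; 2× Cl → match; 1× N → match; 1× F → match.
Summing the matching environments: 5 + 2 + 1 + 1 = 9 matching atoms.

9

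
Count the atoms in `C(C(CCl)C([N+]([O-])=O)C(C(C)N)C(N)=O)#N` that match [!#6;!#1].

8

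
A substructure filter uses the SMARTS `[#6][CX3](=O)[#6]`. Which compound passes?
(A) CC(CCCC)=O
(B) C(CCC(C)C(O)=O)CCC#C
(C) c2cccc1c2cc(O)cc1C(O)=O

A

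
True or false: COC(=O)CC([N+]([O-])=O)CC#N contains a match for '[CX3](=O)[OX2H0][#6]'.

True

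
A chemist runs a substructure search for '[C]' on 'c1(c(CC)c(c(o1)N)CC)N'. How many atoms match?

4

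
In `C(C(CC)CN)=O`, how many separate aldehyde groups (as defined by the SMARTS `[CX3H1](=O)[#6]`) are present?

1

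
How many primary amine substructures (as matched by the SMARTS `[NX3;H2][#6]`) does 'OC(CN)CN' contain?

[NX3;H2][#6] is the SMARTS for a primary amine: a trivalent nitrogen with two H attached to carbon.
The molecule carries 2 separate instances of a primary amino group (-NH2) meeting every constraint; each maps to a distinct set of atoms, giving 2 matches.

2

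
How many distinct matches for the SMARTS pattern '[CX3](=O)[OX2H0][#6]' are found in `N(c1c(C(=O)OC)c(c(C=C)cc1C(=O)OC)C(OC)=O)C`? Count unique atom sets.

[CX3](=O)[OX2H0][#6] is the SMARTS for an ester: a carbonyl carbon bonded to an oxygen that is itself bonded to carbon (no H on that O).
The molecule carries 3 separate instances of a methyl-ester group (-C(=O)OCH3) meeting every constraint; each maps to a distinct set of atoms, giving 3 matches.

3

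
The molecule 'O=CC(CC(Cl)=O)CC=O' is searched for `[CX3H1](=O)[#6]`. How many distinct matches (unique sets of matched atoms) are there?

2

[CX3H1](=O)[#6] is the SMARTS for an aldehyde: an sp2 carbon with one H, double-bonded to O and single-bonded to carbon.
The molecule carries 2 separate instances of an aldehyde (-CHO) meeting every constraint; each maps to a distinct set of atoms, giving 2 matches.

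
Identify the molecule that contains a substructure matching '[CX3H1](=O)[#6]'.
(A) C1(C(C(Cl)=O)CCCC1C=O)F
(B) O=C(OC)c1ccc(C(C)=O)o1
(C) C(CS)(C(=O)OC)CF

A

[CX3H1](=O)[#6] describes an sp2 carbon with one H, double-bonded to O and single-bonded to carbon (an aldehyde).
(A) contains an aldehyde (-CHO), which satisfies every atom and bond constraint.
(B) has a methyl-ester group (-C(=O)OCH3) but the carbonyl carbon has H0, not H1.
(C) has a methyl-ester group (-C(=O)OCH3) but the carbonyl carbon has H0, not H1.
So the answer is (A).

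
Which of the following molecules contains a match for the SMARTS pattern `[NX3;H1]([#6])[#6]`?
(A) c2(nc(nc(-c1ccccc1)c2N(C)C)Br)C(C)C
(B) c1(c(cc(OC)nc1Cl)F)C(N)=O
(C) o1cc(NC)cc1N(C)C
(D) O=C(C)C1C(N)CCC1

C

[NX3;H1]([#6])[#6] describes a trivalent nitrogen with one H, bonded to two carbons (a secondary amine).
(A) has a dimethylamino group (-N(CH3)2) but the nitrogen has H0, not H1.
(B) has a primary amide (-C(=O)NH2) but the -C(=O)NH2 nitrogen has H2, not H1.
(C) contains an N-methylamino group (-NHCH3), which satisfies every atom and bond constraint.
(D) has a primary amino group (-NH2) but the nitrogen has H2 and only one carbon neighbour.
So the answer is (C).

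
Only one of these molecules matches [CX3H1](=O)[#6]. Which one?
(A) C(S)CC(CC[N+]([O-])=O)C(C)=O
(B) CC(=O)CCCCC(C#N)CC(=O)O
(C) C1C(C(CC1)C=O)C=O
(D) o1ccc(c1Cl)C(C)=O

C

[CX3H1](=O)[#6] describes an sp2 carbon with one H, double-bonded to O and single-bonded to carbon (an aldehyde).
(A) has an acetyl/ketone group (-C(=O)CH3) but the carbonyl carbon has H0 (two carbon neighbours), not H1.
(B) has an acetyl/ketone group (-C(=O)CH3) but the carbonyl carbon has H0 (two carbon neighbours), not H1.
(C) contains an aldehyde (-CHO), which satisfies every atom and bond constraint.
(D) has an acetyl/ketone group (-C(=O)CH3) but the carbonyl carbon has H0 (two carbon neighbours), not H1.
So the answer is (C).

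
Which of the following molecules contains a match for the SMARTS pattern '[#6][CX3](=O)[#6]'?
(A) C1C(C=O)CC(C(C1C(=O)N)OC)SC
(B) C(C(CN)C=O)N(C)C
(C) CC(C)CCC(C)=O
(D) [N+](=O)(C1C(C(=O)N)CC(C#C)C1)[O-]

C

[#6][CX3](=O)[#6] describes a carbonyl carbon (no H) flanked by two carbons (a ketone).
(A) has an aldehyde (-CHO) but the carbonyl carbon has H1, so it is not flanked by two carbons.
(B) has an aldehyde (-CHO) but the carbonyl carbon has H1, so it is not flanked by two carbons.
(C) contains an acetyl/ketone group (-C(=O)CH3), which satisfies every atom and bond constraint.
(D) has a primary amide (-C(=O)NH2) but one neighbour of the carbonyl carbon is N, not C.
So the answer is (C).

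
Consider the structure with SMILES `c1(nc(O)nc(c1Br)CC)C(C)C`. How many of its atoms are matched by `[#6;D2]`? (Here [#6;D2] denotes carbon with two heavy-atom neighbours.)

The query [#6;D2] means: any carbon bonded to exactly two heavy atoms.
Check the 13 heavy atoms by environment: 2× n (aromatic, D2) → no; 4× c (aromatic, D3) → no; 1× O (D1) → no; 1× Br (D1) → no; 1× C (D3) → no; 3× C (D1) → no; 1× C (D2) → match.
That gives 1 matching atom.

1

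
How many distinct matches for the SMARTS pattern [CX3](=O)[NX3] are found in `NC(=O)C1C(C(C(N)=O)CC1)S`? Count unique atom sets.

2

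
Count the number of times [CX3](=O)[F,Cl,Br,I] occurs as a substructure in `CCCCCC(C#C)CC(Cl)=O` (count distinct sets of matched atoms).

1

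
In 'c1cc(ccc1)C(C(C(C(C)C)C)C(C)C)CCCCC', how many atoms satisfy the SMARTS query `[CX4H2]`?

4

Check the 21 heavy atoms by environment: 6× C (H3, X4) → no; 5× C (H1, X4) → no; 4× C (H2, X4) → match; 1× c (aromatic, H0, X3) → no; 5× c (aromatic, H1, X3) → no.
That gives 4 matching atoms.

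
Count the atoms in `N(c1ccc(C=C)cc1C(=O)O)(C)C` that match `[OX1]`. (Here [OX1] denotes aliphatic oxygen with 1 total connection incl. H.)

1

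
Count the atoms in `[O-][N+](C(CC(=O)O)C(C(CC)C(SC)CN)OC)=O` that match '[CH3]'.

3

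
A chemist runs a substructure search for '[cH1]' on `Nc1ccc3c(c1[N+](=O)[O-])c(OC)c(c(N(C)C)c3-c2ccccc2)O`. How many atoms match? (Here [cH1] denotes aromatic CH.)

7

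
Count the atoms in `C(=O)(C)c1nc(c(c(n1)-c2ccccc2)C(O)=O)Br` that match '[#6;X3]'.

12

The query [#6;X3] means: any carbon (aromatic or not) with three total connections.
Check the 19 heavy atoms by environment: 2× n (aromatic, X2) → no; 10× c (aromatic, X3) → match; 1× Br (X1) → no; 2× C (X3) → match; 2× O (X1) → no; 1× C (X4) → no; 1× O (X2) → no.
Summing the matching environments: 10 + 2 = 12 matching atoms.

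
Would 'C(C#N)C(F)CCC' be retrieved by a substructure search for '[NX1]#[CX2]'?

Yes

The pattern [NX1]#[CX2] describes a nitrogen triple-bonded to a two-connected carbon — a nitrile.
The molecule carries a nitrile (-C#N), whose atoms satisfy every constraint of the query, so the pattern matches.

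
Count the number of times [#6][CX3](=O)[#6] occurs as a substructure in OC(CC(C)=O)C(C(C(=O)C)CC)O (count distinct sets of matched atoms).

2

[#6][CX3](=O)[#6] is the SMARTS for a ketone: a carbonyl carbon (no H) flanked by two carbons.
The molecule carries 2 separate instances of an acetyl/ketone group (-C(=O)CH3) meeting every constraint; each maps to a distinct set of atoms, giving 2 matches.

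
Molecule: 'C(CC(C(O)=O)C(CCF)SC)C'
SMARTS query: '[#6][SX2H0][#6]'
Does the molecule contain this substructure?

The pattern [#6][SX2H0][#6] describes an aliphatic sulfur bridging two carbons with no H on the sulfur — a thioether.
The molecule carries a methylthio ether (-SCH3), whose atoms satisfy every constraint of the query, so the pattern matches.

Yes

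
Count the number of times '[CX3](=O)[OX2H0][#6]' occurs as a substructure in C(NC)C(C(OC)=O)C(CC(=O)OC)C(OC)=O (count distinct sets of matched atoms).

[CX3](=O)[OX2H0][#6] is the SMARTS for an ester: a carbonyl carbon bonded to an oxygen that is itself bonded to carbon (no H on that O).
The molecule carries 3 separate instances of a methyl-ester group (-C(=O)OCH3) meeting every constraint; each maps to a distinct set of atoms, giving 3 matches.

3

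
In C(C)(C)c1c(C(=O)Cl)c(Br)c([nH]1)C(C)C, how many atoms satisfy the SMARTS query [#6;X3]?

Check the 15 heavy atoms by environment: 1× n (aromatic, X3) → no; 4× c (aromatic, X3) → match; 6× C (X4) → no; 1× Br (X1) → no; 1× C (X3) → match; 1× O (X1) → no; 1× Cl (X1) → no.
Summing the matching environments: 4 + 1 = 5 matching atoms.

5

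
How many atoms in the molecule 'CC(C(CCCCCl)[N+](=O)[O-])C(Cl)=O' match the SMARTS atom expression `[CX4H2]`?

4

The query [CX4H2] means: sp3 carbon (X4) with exactly two hydrogens.
Check the 14 heavy atoms by environment: 1× C (H3, X4) → no; 2× C (H1, X4) → no; 4× C (H2, X4) → match; 2× Cl (H0, X1) → no; 1× C (H0, X3) → no; 2× O (H0, X1) → no; 1× N (charge +1, H0, X3) → no; 1× O (charge -1, H0, X1) → no.
That gives 4 matching atoms.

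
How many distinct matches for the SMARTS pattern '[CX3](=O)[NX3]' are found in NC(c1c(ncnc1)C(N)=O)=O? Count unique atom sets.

2

[CX3](=O)[NX3] is the SMARTS for an amide: a carbonyl carbon bonded to a trivalent nitrogen.
The molecule carries 2 separate instances of a primary amide (-C(=O)NH2) meeting every constraint; each maps to a distinct set of atoms, giving 2 matches.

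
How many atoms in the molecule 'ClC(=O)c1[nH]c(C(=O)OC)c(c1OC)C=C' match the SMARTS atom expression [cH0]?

4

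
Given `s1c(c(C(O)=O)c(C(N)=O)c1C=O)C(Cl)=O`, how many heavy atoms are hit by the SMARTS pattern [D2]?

The query [D2] means: atom with exactly two heavy-atom neighbours.
Check the 16 heavy atoms by environment: 1× s (aromatic, D2) → match; 4× c (aromatic, D3) → no; 1× C (D2) → match; 5× O (D1) → no; 3× C (D3) → no; 1× Cl (D1) → no; 1× N (D1) → no.
Summing the matching environments: 1 + 1 = 2 matching atoms.

2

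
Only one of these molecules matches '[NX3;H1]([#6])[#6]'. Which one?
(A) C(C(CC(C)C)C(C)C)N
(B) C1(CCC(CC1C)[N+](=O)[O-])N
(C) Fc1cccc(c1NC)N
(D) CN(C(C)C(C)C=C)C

[NX3;H1]([#6])[#6] describes a trivalent nitrogen with one H, bonded to two carbons (a secondary amine).
(A) has a primary amino group (-NH2) but the nitrogen has H2 and only one carbon neighbour.
(B) has a primary amino group (-NH2) but the nitrogen has H2 and only one carbon neighbour.
(C) contains an N-methylamino group (-NHCH3), which satisfies every atom and bond constraint.
(D) has a dimethylamino group (-N(CH3)2) but the nitrogen has H0, not H1.
So the answer is (C).

C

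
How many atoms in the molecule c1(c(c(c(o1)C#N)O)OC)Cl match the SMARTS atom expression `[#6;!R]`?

2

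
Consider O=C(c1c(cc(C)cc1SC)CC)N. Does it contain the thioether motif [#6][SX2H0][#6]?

Yes

The pattern [#6][SX2H0][#6] describes an aliphatic sulfur bridging two carbons with no H on the sulfur — a thioether.
The molecule carries a methylthio ether (-SCH3), whose atoms satisfy every constraint of the query, so the pattern matches.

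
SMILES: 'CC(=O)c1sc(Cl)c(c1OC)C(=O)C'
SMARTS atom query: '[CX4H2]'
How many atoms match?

0

Check the 14 heavy atoms by environment: 1× s (aromatic, H0, X2) → no; 4× c (aromatic, H0, X3) → no; 2× C (H0, X3) → no; 2× O (H0, X1) → no; 3× C (H3, X4) → no; 1× Cl (H0, X1) → no; 1× O (H0, X2) → no.
No environment satisfies the query, so 0 matching atoms.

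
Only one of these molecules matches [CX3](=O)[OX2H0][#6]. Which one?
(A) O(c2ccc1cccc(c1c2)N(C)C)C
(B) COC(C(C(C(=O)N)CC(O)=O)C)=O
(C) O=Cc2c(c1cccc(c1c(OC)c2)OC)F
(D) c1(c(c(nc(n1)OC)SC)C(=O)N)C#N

[CX3](=O)[OX2H0][#6] describes a carbonyl carbon bonded to an oxygen that is itself bonded to carbon (no H on that O) (an ester).
(A) has a methoxy ether (-OCH3) but the ether oxygen is not adjacent to a C=O carbon.
(B) contains a methyl-ester group (-C(=O)OCH3), which satisfies every atom and bond constraint.
(C) has a methoxy ether (-OCH3) but the ether oxygen is not adjacent to a C=O carbon.
(D) has a primary amide (-C(=O)NH2) but the carbonyl is bonded to N, not to an O-C linkage.
So the answer is (B).

B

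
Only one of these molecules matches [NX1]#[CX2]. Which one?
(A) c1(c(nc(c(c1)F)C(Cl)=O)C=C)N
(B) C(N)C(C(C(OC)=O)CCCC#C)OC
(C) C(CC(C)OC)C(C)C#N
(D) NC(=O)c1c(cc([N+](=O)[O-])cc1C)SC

[NX1]#[CX2] describes a nitrogen triple-bonded to a two-connected carbon (a nitrile).
(A) has a primary amino group (-NH2) but the nitrogen is NX3 (three connections), not NX1 triple-bonded.
(B) has a primary amino group (-NH2) but the nitrogen is NX3 (three connections), not NX1 triple-bonded.
(C) contains a nitrile (-C#N), which satisfies every atom and bond constraint.
(D) has a nitro group (-[N+](=O)[O-]) but there is no C#N triple bond.
So the answer is (C).

C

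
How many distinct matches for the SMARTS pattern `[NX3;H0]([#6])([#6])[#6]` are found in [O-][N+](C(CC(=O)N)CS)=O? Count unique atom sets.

[NX3;H0]([#6])([#6])[#6] is the SMARTS for a tertiary amine: a trivalent nitrogen with no H, bonded to three carbons.
The molecule has a primary amide (-C(=O)NH2), but the amide nitrogen has H2 and only one carbon neighbour; nothing else fits, so there are 0 matches.

0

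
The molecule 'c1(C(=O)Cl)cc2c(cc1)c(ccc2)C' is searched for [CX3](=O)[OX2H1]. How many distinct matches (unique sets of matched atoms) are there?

0

[CX3](=O)[OX2H1] is the SMARTS for a carboxylic acid: an sp2 carbon double-bonded to O and single-bonded to an -OH oxygen.
The molecule has an acyl chloride (-C(=O)Cl), but the carbonyl is bonded to Cl, not to an -OH oxygen; nothing else fits, so there are 0 matches.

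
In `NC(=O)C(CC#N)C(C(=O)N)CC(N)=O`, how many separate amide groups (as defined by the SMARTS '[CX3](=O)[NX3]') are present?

3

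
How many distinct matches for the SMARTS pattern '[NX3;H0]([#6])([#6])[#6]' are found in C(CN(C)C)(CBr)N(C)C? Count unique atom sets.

[NX3;H0]([#6])([#6])[#6] is the SMARTS for a tertiary amine: a trivalent nitrogen with no H, bonded to three carbons.
The molecule carries 2 separate instances of a dimethylamino group (-N(CH3)2) meeting every constraint; each maps to a distinct set of atoms, giving 2 matches.

2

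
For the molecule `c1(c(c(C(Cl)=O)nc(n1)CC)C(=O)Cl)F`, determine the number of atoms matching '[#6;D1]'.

1

Check the 15 heavy atoms by environment: 2× n (aromatic, D2) → no; 4× c (aromatic, D3) → no; 2× C (D3) → no; 2× O (D1) → no; 2× Cl (D1) → no; 1× C (D2) → no; 1× C (D1) → match; 1× F (D1) → no.
That gives 1 matching atom.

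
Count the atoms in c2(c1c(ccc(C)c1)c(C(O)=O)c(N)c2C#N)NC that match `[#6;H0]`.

The query [#6;H0] means: any carbon with no attached hydrogen.
Check the 19 heavy atoms by environment: 7× c (aromatic, H0) → match; 3× c (aromatic, H1) → no; 2× C (H0) → match; 1× N (H0) → no; 2× C (H3) → no; 1× N (H2) → no; 1× O (H0) → no; 1× O (H1) → no; 1× N (H1) → no.
Summing the matching environments: 7 + 2 = 9 matching atoms.

9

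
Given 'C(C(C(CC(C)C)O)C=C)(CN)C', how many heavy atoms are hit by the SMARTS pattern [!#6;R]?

0

The query [!#6;R] means: non-carbon atom that is part of a ring.
Check the 13 heavy atoms by environment: 11× C (acyclic) → no; 1× O (acyclic) → no; 1× N (acyclic) → no.
No environment satisfies the query, so 0 matching atoms.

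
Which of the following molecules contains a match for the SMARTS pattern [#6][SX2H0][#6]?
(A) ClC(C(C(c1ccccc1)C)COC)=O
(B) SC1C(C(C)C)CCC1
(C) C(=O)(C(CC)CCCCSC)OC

[#6][SX2H0][#6] describes an aliphatic sulfur bridging two carbons with no H on the sulfur (a thioether).
(A) has a methoxy ether (-OCH3) but the bridging atom is O, not S.
(B) has a thiol (-SH) but the sulfur has H1, not H0 bridging two carbons.
(C) contains a methylthio ether (-SCH3), which satisfies every atom and bond constraint.
So the answer is (C).

C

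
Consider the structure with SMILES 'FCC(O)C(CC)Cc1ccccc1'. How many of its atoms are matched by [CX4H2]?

Check the 14 heavy atoms by environment: 3× C (H2, X4) → match; 2× C (H1, X4) → no; 1× O (H1, X2) → no; 1× C (H3, X4) → no; 1× c (aromatic, H0, X3) → no; 5× c (aromatic, H1, X3) → no; 1× F (H0, X1) → no.
That gives 3 matching atoms.

3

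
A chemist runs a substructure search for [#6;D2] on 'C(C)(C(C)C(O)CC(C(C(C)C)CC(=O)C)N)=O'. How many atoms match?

Check the 18 heavy atoms by environment: 2× C (D2) → match; 7× C (D3) → no; 5× C (D1) → no; 1× N (D1) → no; 3× O (D1) → no.
That gives 2 matching atoms.

2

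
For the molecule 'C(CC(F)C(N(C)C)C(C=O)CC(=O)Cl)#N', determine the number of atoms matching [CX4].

7

The query [CX4] means: C with X4: aliphatic carbon with exactly 4 total connections (bonds + H).
Check the 16 heavy atoms by environment: 7× C (X4) → match; 1× F (X1) → no; 1× N (X3) → no; 2× C (X3) → no; 2× O (X1) → no; 1× Cl (X1) → no; 1× C (X2) → no; 1× N (X1) → no.
That gives 7 matching atoms.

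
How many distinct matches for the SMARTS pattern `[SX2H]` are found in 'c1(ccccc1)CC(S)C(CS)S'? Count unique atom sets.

3

[SX2H] is the SMARTS for a thiol: an aliphatic sulfur with two connections, one being H.
The molecule carries 3 separate instances of a thiol (-SH) meeting every constraint; each maps to a distinct set of atoms, giving 3 matches.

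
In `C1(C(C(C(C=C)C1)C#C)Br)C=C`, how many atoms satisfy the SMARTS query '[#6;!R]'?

The query [#6;!R] means: carbon not in any ring.
Check the 12 heavy atoms by environment: 5× C (in 5-ring) → no; 6× C (acyclic) → match; 1× Br (acyclic) → no.
That gives 6 matching atoms.

6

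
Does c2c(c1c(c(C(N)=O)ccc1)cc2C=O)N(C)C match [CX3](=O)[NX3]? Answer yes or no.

The pattern [CX3](=O)[NX3] describes a carbonyl carbon bonded to a trivalent nitrogen — an amide.
The molecule carries a primary amide (-C(=O)NH2), whose atoms satisfy every constraint of the query, so the pattern matches.

Yes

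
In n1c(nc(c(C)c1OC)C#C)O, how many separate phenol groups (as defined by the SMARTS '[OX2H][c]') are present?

1

[OX2H][c] is the SMARTS for a phenol: a hydroxyl oxygen attached to an aromatic carbon.
Exactly one fragment in the molecule meets all constraints, giving 1 match.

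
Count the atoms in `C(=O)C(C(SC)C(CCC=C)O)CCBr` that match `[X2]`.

2

The query [X2] means: any atom with exactly two total connections (bonds + H).
Check the 15 heavy atoms by environment: 8× C (X4) → no; 3× C (X3) → no; 1× O (X1) → no; 1× S (X2) → match; 1× Br (X1) → no; 1× O (X2) → match.
Summing the matching environments: 1 + 1 = 2 matching atoms.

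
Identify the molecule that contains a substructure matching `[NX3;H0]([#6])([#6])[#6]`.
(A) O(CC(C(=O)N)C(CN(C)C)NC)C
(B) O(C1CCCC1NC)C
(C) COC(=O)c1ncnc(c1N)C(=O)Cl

A

[NX3;H0]([#6])([#6])[#6] describes a trivalent nitrogen with no H, bonded to three carbons (a tertiary amine).
(A) contains a dimethylamino group (-N(CH3)2), which satisfies every atom and bond constraint.
(B) has an N-methylamino group (-NHCH3) but the nitrogen still has one H (H1), not H0.
(C) has a primary amino group (-NH2) but the nitrogen has H2, not H0 with three carbons.
So the answer is (A).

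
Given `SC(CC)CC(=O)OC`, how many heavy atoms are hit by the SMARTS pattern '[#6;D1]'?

2

The query [#6;D1] means: carbon bonded to exactly one heavy atom.
Check the 9 heavy atoms by environment: 2× C (D2) → no; 2× C (D3) → no; 2× C (D1) → match; 1× O (D1) → no; 1× O (D2) → no; 1× S (D1) → no.
That gives 2 matching atoms.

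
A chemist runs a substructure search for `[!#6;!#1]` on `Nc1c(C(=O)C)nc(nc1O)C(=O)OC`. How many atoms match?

7

The query [!#6;!#1] means: not carbon and not hydrogen — any heteroatom.
Check the 15 heavy atoms by environment: 2× n (aromatic) → match; 4× c (aromatic) → no; 1× N → match; 4× O → match; 4× C → no.
Summing the matching environments: 2 + 1 + 4 = 7 matching atoms.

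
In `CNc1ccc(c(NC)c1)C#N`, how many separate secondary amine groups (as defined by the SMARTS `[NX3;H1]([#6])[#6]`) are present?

2

[NX3;H1]([#6])[#6] is the SMARTS for a secondary amine: a trivalent nitrogen with one H, bonded to two carbons.
The molecule carries 2 separate instances of an N-methylamino group (-NHCH3) meeting every constraint; each maps to a distinct set of atoms, giving 2 matches.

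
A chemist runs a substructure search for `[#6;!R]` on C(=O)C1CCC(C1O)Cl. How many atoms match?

The query [#6;!R] means: carbon not in any ring.
Check the 9 heavy atoms by environment: 5× C (in 5-ring) → no; 1× C (acyclic) → match; 2× O (acyclic) → no; 1× Cl (acyclic) → no.
That gives 1 matching atom.

1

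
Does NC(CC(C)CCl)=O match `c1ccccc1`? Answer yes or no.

No

The pattern c1ccccc1 describes six aromatic carbons in a ring — a benzene ring.
The closest candidate here is a methyl group (-CH3), but no six-membered all-carbon aromatic ring is present. No other fragment satisfies the full query, so there is no match.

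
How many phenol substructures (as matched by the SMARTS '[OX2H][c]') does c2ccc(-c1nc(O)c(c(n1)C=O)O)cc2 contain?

[OX2H][c] is the SMARTS for a phenol: a hydroxyl oxygen attached to an aromatic carbon.
The molecule carries 2 separate instances of a hydroxyl group (-OH) meeting every constraint; each maps to a distinct set of atoms, giving 2 matches.

2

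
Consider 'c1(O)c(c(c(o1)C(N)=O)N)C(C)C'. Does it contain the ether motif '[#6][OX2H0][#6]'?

The pattern [#6][OX2H0][#6] describes an aliphatic oxygen bridging two carbons with no H on the oxygen — an ether.
The closest candidate here is a hydroxyl group (-OH), but the oxygen has H1, not H0 bridging two carbons. No other fragment satisfies the full query, so there is no match.

No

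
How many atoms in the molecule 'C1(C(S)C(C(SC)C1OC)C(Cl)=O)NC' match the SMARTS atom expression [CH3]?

3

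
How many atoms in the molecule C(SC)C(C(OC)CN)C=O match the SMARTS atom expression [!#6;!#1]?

4

The query [!#6;!#1] means: not carbon and not hydrogen — any heteroatom.
Check the 11 heavy atoms by environment: 7× C → no; 1× N → match; 1× S → match; 2× O → match.
Summing the matching environments: 1 + 1 + 2 = 4 matching atoms.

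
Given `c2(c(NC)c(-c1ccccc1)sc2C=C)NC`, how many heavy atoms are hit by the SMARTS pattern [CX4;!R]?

The query [CX4;!R] means: aliphatic carbon with four total connections, not in a ring.
Check the 17 heavy atoms by environment: 1× s (aromatic, X2, in 5-ring) → no; 4× c (aromatic, X3, in 5-ring) → no; 2× C (X3, acyclic) → no; 2× N (X3, acyclic) → no; 2× C (X4, acyclic) → match; 6× c (aromatic, X3, in 6-ring) → no.
That gives 2 matching atoms.

2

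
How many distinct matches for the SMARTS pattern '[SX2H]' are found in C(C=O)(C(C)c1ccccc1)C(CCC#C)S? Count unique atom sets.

1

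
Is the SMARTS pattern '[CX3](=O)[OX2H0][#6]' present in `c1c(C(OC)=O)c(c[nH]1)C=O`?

The pattern [CX3](=O)[OX2H0][#6] describes a carbonyl carbon bonded to an oxygen that is itself bonded to carbon (no H on that O) — an ester.
The molecule carries a methyl-ester group (-C(=O)OCH3), whose atoms satisfy every constraint of the query, so the pattern matches.

Yes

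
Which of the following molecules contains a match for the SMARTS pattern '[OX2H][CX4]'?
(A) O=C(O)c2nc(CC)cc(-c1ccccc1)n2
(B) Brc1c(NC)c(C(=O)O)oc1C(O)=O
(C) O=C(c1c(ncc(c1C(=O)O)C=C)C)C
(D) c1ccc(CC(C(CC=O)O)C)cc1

D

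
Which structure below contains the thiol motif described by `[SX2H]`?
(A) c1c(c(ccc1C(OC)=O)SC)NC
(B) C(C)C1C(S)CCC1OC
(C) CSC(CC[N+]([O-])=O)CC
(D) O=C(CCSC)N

B

[SX2H] describes an aliphatic sulfur with two connections, one being H (a thiol).
(A) has a methylthio ether (-SCH3) but the sulfur has H0 (bonded to two carbons), not H1.
(B) contains a thiol (-SH), which satisfies every atom and bond constraint.
(C) has a methylthio ether (-SCH3) but the sulfur has H0 (bonded to two carbons), not H1.
(D) has a methylthio ether (-SCH3) but the sulfur has H0 (bonded to two carbons), not H1.
So the answer is (B).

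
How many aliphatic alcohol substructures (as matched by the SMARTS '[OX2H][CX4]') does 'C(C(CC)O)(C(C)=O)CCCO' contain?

2

[OX2H][CX4] is the SMARTS for an aliphatic alcohol: a hydroxyl oxygen bound to an sp3 (X4) carbon.
The molecule carries 2 separate instances of a hydroxyl group (-OH) meeting every constraint; each maps to a distinct set of atoms, giving 2 matches.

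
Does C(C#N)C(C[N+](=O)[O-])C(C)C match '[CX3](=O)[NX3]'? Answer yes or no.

The pattern [CX3](=O)[NX3] describes a carbonyl carbon bonded to a trivalent nitrogen — an amide.
The closest candidate here is a nitrile (-C#N), but the nitrile N is NX1 (triple-bonded), not NX3. No other fragment satisfies the full query, so there is no match.

No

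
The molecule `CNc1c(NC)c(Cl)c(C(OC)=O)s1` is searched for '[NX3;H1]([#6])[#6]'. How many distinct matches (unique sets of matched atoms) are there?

2

[NX3;H1]([#6])[#6] is the SMARTS for a secondary amine: a trivalent nitrogen with one H, bonded to two carbons.
The molecule carries 2 separate instances of an N-methylamino group (-NHCH3) meeting every constraint; each maps to a distinct set of atoms, giving 2 matches.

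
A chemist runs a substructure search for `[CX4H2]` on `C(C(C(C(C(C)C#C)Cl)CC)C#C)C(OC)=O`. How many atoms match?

The query [CX4H2] means: sp3 carbon (X4) with exactly two hydrogens.
Check the 17 heavy atoms by environment: 3× C (H3, X4) → no; 4× C (H1, X4) → no; 2× C (H2, X4) → match; 2× C (H0, X2) → no; 2× C (H1, X2) → no; 1× Cl (H0, X1) → no; 1× C (H0, X3) → no; 1× O (H0, X1) → no; 1× O (H0, X2) → no.
That gives 2 matching atoms.

2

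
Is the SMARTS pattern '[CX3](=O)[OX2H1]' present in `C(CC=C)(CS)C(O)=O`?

The pattern [CX3](=O)[OX2H1] describes an sp2 carbon double-bonded to O and single-bonded to an -OH oxygen — a carboxylic acid.
The molecule carries a carboxylic acid group (-C(=O)OH), whose atoms satisfy every constraint of the query, so the pattern matches.

Yes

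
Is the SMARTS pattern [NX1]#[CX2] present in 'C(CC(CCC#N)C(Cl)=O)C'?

Yes

The pattern [NX1]#[CX2] describes a nitrogen triple-bonded to a two-connected carbon — a nitrile.
The molecule carries a nitrile (-C#N), whose atoms satisfy every constraint of the query, so the pattern matches.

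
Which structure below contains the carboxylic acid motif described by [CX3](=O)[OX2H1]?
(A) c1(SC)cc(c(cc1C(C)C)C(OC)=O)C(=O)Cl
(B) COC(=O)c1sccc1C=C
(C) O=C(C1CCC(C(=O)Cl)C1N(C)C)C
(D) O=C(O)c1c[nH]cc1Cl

[CX3](=O)[OX2H1] describes an sp2 carbon double-bonded to O and single-bonded to an -OH oxygen (a carboxylic acid).
(A) has an acyl chloride (-C(=O)Cl) but the carbonyl is bonded to Cl, not to an -OH oxygen.
(B) has a methyl-ester group (-C(=O)OCH3) but the singly-bonded O has no H (OX2H0, not OX2H1).
(C) has an acyl chloride (-C(=O)Cl) but the carbonyl is bonded to Cl, not to an -OH oxygen.
(D) contains a carboxylic acid group (-C(=O)OH), which satisfies every atom and bond constraint.
So the answer is (D).

D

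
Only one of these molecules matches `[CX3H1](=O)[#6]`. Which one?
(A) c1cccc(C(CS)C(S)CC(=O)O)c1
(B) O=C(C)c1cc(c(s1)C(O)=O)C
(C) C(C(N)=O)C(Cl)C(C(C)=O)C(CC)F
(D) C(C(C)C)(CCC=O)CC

[CX3H1](=O)[#6] describes an sp2 carbon with one H, double-bonded to O and single-bonded to carbon (an aldehyde).
(A) has a carboxylic acid group (-C(=O)OH) but the carbonyl carbon has H0 and is bonded to O, not H1.
(B) has a carboxylic acid group (-C(=O)OH) but the carbonyl carbon has H0 and is bonded to O, not H1.
(C) has an acetyl/ketone group (-C(=O)CH3) but the carbonyl carbon has H0 (two carbon neighbours), not H1.
(D) contains an aldehyde (-CHO), which satisfies every atom and bond constraint.
So the answer is (D).

D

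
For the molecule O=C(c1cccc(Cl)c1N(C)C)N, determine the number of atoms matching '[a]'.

The query [a] means: a matches any aromatic atom.
Check the 13 heavy atoms by environment: 6× c (aromatic) → match; 1× Cl → no; 2× N → no; 3× C → no; 1× O → no.
That gives 6 matching atoms.

6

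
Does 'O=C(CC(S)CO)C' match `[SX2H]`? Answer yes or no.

Yes

The pattern [SX2H] describes an aliphatic sulfur with two connections, one being H — a thiol.
The molecule carries a thiol (-SH), whose atoms satisfy every constraint of the query, so the pattern matches.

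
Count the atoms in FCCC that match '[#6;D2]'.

2

The query [#6;D2] means: any carbon bonded to exactly two heavy atoms.
Check the 4 heavy atoms by environment: 2× C (D2) → match; 1× C (D1) → no; 1× F (D1) → no.
That gives 2 matching atoms.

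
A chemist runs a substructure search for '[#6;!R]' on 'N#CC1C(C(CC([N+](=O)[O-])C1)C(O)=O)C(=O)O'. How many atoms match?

3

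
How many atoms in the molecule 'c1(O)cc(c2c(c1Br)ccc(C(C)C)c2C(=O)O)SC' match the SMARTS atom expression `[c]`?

The query [c] means: lowercase c matches aromatic carbon only.
Check the 20 heavy atoms by environment: 10× c (aromatic) → match; 5× C → no; 1× Br → no; 1× S → no; 3× O → no.
That gives 10 matching atoms.

10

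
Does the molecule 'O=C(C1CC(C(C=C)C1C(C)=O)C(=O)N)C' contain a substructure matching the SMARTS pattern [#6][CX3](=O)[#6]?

Yes

The pattern [#6][CX3](=O)[#6] describes a carbonyl carbon (no H) flanked by two carbons — a ketone.
The molecule carries an acetyl/ketone group (-C(=O)CH3), whose atoms satisfy every constraint of the query, so the pattern matches.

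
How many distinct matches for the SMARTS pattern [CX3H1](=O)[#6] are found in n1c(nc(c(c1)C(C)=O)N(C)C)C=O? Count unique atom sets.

[CX3H1](=O)[#6] is the SMARTS for an aldehyde: an sp2 carbon with one H, double-bonded to O and single-bonded to carbon.
Exactly one fragment in the molecule meets all constraints, giving 1 match.

1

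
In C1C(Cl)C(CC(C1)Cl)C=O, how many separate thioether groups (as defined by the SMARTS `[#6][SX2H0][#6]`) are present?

0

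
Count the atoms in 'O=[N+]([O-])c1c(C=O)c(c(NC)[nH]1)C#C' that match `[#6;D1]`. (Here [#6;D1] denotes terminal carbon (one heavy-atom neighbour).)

2

The query [#6;D1] means: carbon bonded to exactly one heavy atom.
Check the 14 heavy atoms by environment: 1× n (aromatic, D2) → no; 4× c (aromatic, D3) → no; 2× C (D2) → no; 2× O (D1) → no; 2× C (D1) → match; 1× N (D2) → no; 1× N (charge +1, D3) → no; 1× O (charge -1, D1) → no.
That gives 2 matching atoms.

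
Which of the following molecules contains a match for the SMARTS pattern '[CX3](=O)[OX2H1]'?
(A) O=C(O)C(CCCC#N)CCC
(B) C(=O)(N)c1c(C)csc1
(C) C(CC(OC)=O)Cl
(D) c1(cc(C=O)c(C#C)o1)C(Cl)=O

[CX3](=O)[OX2H1] describes an sp2 carbon double-bonded to O and single-bonded to an -OH oxygen (a carboxylic acid).
(A) contains a carboxylic acid group (-C(=O)OH), which satisfies every atom and bond constraint.
(B) has a primary amide (-C(=O)NH2) but the carbonyl is bonded to N, not to an -OH oxygen.
(C) has a methyl-ester group (-C(=O)OCH3) but the singly-bonded O has no H (OX2H0, not OX2H1).
(D) has an aldehyde (-CHO) but there is no singly-bonded oxygen on the carbonyl carbon.
So the answer is (A).

A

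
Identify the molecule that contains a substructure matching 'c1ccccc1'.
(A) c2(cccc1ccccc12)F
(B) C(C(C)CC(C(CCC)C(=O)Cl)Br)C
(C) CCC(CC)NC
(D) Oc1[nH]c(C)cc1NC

A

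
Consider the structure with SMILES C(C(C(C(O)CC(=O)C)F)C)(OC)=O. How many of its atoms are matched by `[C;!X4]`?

2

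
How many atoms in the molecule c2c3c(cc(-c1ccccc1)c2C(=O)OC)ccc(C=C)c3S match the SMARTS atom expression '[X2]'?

2

The query [X2] means: any atom with exactly two total connections (bonds + H).
Check the 23 heavy atoms by environment: 16× c (aromatic, X3) → no; 3× C (X3) → no; 1× O (X1) → no; 1× O (X2) → match; 1× C (X4) → no; 1× S (X2) → match.
Summing the matching environments: 1 + 1 = 2 matching atoms.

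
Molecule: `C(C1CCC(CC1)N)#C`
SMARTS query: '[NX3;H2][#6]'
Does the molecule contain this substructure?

Yes

The pattern [NX3;H2][#6] describes a trivalent nitrogen with two H attached to carbon — a primary amine.
The molecule carries a primary amino group (-NH2), whose atoms satisfy every constraint of the query, so the pattern matches.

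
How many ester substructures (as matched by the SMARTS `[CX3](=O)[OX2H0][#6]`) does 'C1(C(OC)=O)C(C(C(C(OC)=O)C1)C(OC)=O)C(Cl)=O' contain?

3

[CX3](=O)[OX2H0][#6] is the SMARTS for an ester: a carbonyl carbon bonded to an oxygen that is itself bonded to carbon (no H on that O).
The molecule carries 3 separate instances of a methyl-ester group (-C(=O)OCH3) meeting every constraint; each maps to a distinct set of atoms, giving 3 matches.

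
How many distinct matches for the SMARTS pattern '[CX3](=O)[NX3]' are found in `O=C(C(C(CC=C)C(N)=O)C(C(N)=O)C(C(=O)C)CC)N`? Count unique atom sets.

[CX3](=O)[NX3] is the SMARTS for an amide: a carbonyl carbon bonded to a trivalent nitrogen.
The molecule carries 3 separate instances of a primary amide (-C(=O)NH2) meeting every constraint; each maps to a distinct set of atoms, giving 3 matches.

3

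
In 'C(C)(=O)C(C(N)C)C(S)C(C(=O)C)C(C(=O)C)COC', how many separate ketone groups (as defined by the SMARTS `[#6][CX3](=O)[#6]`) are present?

[#6][CX3](=O)[#6] is the SMARTS for a ketone: a carbonyl carbon (no H) flanked by two carbons.
The molecule carries 3 separate instances of an acetyl/ketone group (-C(=O)CH3) meeting every constraint; each maps to a distinct set of atoms, giving 3 matches.

3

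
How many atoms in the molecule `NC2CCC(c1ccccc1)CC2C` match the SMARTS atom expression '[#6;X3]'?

6

The query [#6;X3] means: any carbon (aromatic or not) with three total connections.
Check the 14 heavy atoms by environment: 7× C (X4) → no; 1× N (X3) → no; 6× c (aromatic, X3) → match.
That gives 6 matching atoms.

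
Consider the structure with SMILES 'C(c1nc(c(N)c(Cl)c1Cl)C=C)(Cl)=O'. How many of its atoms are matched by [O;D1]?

1

The query [O;D1] means: aliphatic oxygen bonded to exactly one heavy atom.
Check the 14 heavy atoms by environment: 1× n (aromatic, D2) → no; 5× c (aromatic, D3) → no; 1× C (D3) → no; 1× O (D1) → match; 3× Cl (D1) → no; 1× C (D2) → no; 1× C (D1) → no; 1× N (D1) → no.
That gives 1 matching atom.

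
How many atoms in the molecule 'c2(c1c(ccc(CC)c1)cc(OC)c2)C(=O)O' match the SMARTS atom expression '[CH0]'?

1

The query [CH0] means: aliphatic carbon with no attached hydrogen.
Check the 17 heavy atoms by environment: 5× c (aromatic, H0) → no; 5× c (aromatic, H1) → no; 1× C (H2) → no; 2× C (H3) → no; 1× C (H0) → match; 2× O (H0) → no; 1× O (H1) → no.
That gives 1 matching atom.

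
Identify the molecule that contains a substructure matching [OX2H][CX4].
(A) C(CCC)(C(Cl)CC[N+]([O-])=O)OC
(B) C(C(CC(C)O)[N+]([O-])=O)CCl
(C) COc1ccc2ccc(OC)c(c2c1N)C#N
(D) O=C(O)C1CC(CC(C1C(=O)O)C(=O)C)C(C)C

B

[OX2H][CX4] describes a hydroxyl oxygen bound to an sp3 (X4) carbon (an aliphatic alcohol).
(A) has a methoxy ether (-OCH3) but the oxygen has H0 (ether), not H1.
(B) contains a hydroxyl group (-OH), which satisfies every atom and bond constraint.
(C) has a methoxy ether (-OCH3) but the oxygen has H0 (ether), not H1.
(D) has a carboxylic acid group (-C(=O)OH) but the -OH is on a CX3 carbonyl carbon, not a CX4 carbon.
So the answer is (B).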